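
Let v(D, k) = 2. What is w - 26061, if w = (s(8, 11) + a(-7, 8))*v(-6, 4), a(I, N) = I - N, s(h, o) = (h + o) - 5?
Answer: -26063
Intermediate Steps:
s(h, o) = -5 + h + o
w = -2 (w = ((-5 + 8 + 11) + (-7 - 1*8))*2 = (14 + (-7 - 8))*2 = (14 - 15)*2 = -1*2 = -2)
w - 26061 = -2 - 26061 = -26063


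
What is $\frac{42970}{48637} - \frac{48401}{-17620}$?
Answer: $\frac{3111210837}{856983940} \approx 3.6304$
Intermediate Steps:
$\frac{42970}{48637} - \frac{48401}{-17620} = 42970 \cdot \frac{1}{48637} - - \frac{48401}{17620} = \frac{42970}{48637} + \frac{48401}{17620} = \frac{3111210837}{856983940}$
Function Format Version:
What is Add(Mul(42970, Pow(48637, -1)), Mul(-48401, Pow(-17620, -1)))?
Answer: Rational(3111210837, 856983940) ≈ 3.6304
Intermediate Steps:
Add(Mul(42970, Pow(48637, -1)), Mul(-48401, Pow(-17620, -1))) = Add(Mul(42970, Rational(1, 48637)), Mul(-48401, Rational(-1, 17620))) = Add(Rational(42970, 48637), Rational(48401, 17620)) = Rational(3111210837, 856983940)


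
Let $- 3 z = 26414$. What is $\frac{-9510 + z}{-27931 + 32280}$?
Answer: $- \frac{54944}{13047} \approx -4.2112$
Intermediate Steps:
$z = - \frac{26414}{3}$ ($z = \left(- \frac{1}{3}\right) 26414 = - \frac{26414}{3} \approx -8804.7$)
$\frac{-9510 + z}{-27931 + 32280} = \frac{-9510 - \frac{26414}{3}}{-27931 + 32280} = - \frac{54944}{3 \cdot 4349} = \left(- \frac{54944}{3}\right) \frac{1}{4349} = - \frac{54944}{13047}$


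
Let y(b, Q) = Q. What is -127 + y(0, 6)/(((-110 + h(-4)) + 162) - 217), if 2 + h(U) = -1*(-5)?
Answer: -3430/27 ≈ -127.04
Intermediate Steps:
h(U) = 3 (h(U) = -2 - 1*(-5) = -2 + 5 = 3)
-127 + y(0, 6)/(((-110 + h(-4)) + 162) - 217) = -127 + 6/(((-110 + 3) + 162) - 217) = -127 + 6/((-107 + 162) - 217) = -127 + 6/(55 - 217) = -127 + 6/(-162) = -127 + 6*(-1/162) = -127 - 1/27 = -3430/27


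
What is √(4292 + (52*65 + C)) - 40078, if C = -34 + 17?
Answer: -40078 + √7655 ≈ -39991.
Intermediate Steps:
C = -17
√(4292 + (52*65 + C)) - 40078 = √(4292 + (52*65 - 17)) - 40078 = √(4292 + (3380 - 17)) - 40078 = √(4292 + 3363) - 40078 = √7655 - 40078 = -40078 + √7655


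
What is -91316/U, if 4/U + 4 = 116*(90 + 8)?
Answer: -259428756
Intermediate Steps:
U = 1/2841 (U = 4/(-4 + 116*(90 + 8)) = 4/(-4 + 116*98) = 4/(-4 + 11368) = 4/11364 = 4*(1/11364) = 1/2841 ≈ 0.00035199)
-91316/U = -91316/1/2841 = -91316*2841 = -259428756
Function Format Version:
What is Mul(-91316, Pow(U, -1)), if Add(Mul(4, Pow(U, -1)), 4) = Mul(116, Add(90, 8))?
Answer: -259428756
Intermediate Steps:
U = Rational(1, 2841) (U = Mul(4, Pow(Add(-4, Mul(116, Add(90, 8))), -1)) = Mul(4, Pow(Add(-4, Mul(116, 98)), -1)) = Mul(4, Pow(Add(-4, 11368), -1)) = Mul(4, Pow(11364, -1)) = Mul(4, Rational(1, 11364)) = Rational(1, 2841) ≈ 0.00035199)
Mul(-91316, Pow(U, -1)) = Mul(-91316, Pow(Rational(1, 2841), -1)) = Mul(-91316, 2841) = -259428756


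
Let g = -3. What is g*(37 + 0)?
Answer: -111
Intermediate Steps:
g*(37 + 0) = -3*(37 + 0) = -3*37 = -111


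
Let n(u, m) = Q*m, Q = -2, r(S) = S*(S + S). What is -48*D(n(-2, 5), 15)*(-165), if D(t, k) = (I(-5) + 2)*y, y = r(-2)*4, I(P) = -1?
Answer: 253440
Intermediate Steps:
r(S) = 2*S² (r(S) = S*(2*S) = 2*S²)
y = 32 (y = (2*(-2)²)*4 = (2*4)*4 = 8*4 = 32)
n(u, m) = -2*m
D(t, k) = 32 (D(t, k) = (-1 + 2)*32 = 1*32 = 32)
-48*D(n(-2, 5), 15)*(-165) = -48*32*(-165) = -1536*(-165) = 253440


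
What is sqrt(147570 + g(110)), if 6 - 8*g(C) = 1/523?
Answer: 11*sqrt(5337504742)/2092 ≈ 384.15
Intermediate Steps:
g(C) = 3137/4184 (g(C) = 3/4 - 1/8/523 = 3/4 - 1/8*1/523 = 3/4 - 1/4184 = 3137/4184)
sqrt(147570 + g(110)) = sqrt(147570 + 3137/4184) = sqrt(617436017/4184) = 11*sqrt(5337504742)/2092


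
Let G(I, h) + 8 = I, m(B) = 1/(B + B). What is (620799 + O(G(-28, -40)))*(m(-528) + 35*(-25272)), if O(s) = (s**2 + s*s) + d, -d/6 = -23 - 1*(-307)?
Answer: -17596626746519/32 ≈ -5.4989e+11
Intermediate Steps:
d = -1704 (d = -6*(-23 - 1*(-307)) = -6*(-23 + 307) = -6*284 = -1704)
m(B) = 1/(2*B)
G(I, h) = -8 + I
O(s) = -1704 + 2*s**2 (O(s) = (s**2 + s*s) - 1704 = (s**2 + s**2) - 1704 = 2*s**2 - 1704 = -1704 + 2*s**2)
(620799 + O(G(-28, -40)))*(m(-528) + 35*(-25272)) = (620799 + (-1704 + 2*(-8 - 28)**2))*((1/2)/(-528) + 35*(-25272)) = (620799 + (-1704 + 2*(-36)**2))*((1/2)*(-1/528) - 884520) = (620799 + (-1704 + 2*1296))*(-1/1056 - 884520) = (620799 + (-1704 + 2592))*(-934053121/1056) = (620799 + 888)*(-934053121/1056) = 621687*(-934053121/1056) = -17596626746519/32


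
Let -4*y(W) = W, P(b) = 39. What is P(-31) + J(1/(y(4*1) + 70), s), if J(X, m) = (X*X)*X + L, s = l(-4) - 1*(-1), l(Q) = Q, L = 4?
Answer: 14125888/328509 ≈ 43.000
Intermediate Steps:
y(W) = -W/4
s = -3 (s = -4 - 1*(-1) = -4 + 1 = -3)
J(X, m) = 4 + X**3 (J(X, m) = (X*X)*X + 4 = X**2*X + 4 = X**3 + 4 = 4 + X**3)
P(-31) + J(1/(y(4*1) + 70), s) = 39 + (4 + (1/(-1 + 70))**3) = 39 + (4 + (1/69)**3) = 39 + (4 + 1/328509) = 39 + 1314037/328509 = 14125888/328509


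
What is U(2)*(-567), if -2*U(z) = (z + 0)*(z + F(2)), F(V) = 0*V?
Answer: 1134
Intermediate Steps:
F(V) = 0
U(z) = -z²/2 (U(z) = -(z + 0)*(z + 0)/2 = -z*z/2 = -z²/2)
U(2)*(-567) = -½*2²*(-567) = -½*4*(-567) = -2*(-567) = 1134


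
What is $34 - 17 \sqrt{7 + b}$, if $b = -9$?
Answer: $34 - 17 i \sqrt{2} \approx 34.0 - 24.042 i$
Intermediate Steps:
$34 - 17 \sqrt{7 + b} = 34 - 17 \sqrt{7 - 9} = 34 - 17 \sqrt{-2} = 34 - 17 i \sqrt{2}$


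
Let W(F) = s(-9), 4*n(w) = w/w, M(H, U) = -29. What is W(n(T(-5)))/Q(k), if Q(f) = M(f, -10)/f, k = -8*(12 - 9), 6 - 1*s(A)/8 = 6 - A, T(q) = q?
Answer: -1728/29 ≈ -59.586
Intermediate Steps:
n(w) = ¼ (n(w) = (w/w)/4 = (¼)*1 = ¼)
s(A) = 8*A (s(A) = 48 - 8*(6 - A) = 48 + (-48 + 8*A) = 8*A)
W(F) = -72 (W(F) = 8*(-9) = -72)
k = -24 (k = -8*3 = -24)
Q(f) = -29/f
W(n(T(-5)))/Q(k) = -72/((-29/(-24))) = -72/((-29*(-1/24))) = -72/29/24 = -72*24/29 = -1728/29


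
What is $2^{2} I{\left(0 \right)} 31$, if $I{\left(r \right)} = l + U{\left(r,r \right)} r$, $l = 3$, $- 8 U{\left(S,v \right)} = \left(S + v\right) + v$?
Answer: $372$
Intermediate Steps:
$U{\left(S,v \right)} = - \frac{v}{4} - \frac{S}{8}$ ($U{\left(S,v \right)} = - \frac{\left(S + v\right) + v}{8} = - \frac{S + 2 v}{8} = - \frac{v}{4} - \frac{S}{8}$)
$I{\left(r \right)} = 3 - \frac{3 r^{2}}{8}$ ($I{\left(r \right)} = 3 + \left(- \frac{r}{4} - \frac{r}{8}\right) r = 3 + - \frac{3 r}{8} r = 3 - \frac{3 r^{2}}{8}$)
$2^{2} I{\left(0 \right)} 31 = 2^{2} \left(3 - \frac{3 \cdot 0^{2}}{8}\right) 31 = 4 \left(3 - 0\right) 31 = 4 \left(3 + 0\right) 31 = 4 \cdot 3 \cdot 31 = 12 \cdot 31 = 372$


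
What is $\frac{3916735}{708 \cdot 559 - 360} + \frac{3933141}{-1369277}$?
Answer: $\frac{3807884001503}{541428557124} \approx 7.033$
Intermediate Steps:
$\frac{3916735}{708 \cdot 559 - 360} + \frac{3933141}{-1369277} = \frac{3916735}{395772 - 360} + 3933141 \left(- \frac{1}{1369277}\right) = \frac{3916735}{395412} - \frac{3933141}{1369277} = \frac{3807884001503}{541428557124}$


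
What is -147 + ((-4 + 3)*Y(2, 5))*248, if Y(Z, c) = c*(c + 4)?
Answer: -11307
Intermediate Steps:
Y(Z, c) = c*(4 + c)
-147 + ((-4 + 3)*Y(2, 5))*248 = -147 + ((-4 + 3)*(5*(4 + 5)))*248 = -147 - 5*9*248 = -147 - 1*45*248 = -147 - 45*248 = -147 - 11160 = -11307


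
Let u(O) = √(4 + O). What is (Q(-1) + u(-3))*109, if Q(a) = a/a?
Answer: 218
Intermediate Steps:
Q(a) = 1
(Q(-1) + u(-3))*109 = (1 + √(4 - 3))*109 = (1 + √1)*109 = (1 + 1)*109 = 2*109 = 218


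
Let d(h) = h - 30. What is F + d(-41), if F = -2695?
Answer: -2766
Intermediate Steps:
d(h) = -30 + h
F + d(-41) = -2695 + (-30 - 41) = -2695 - 71 = -2766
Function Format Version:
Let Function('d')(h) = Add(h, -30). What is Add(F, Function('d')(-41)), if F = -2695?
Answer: -2766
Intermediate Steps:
Function('d')(h) = Add(-30, h)
Add(F, Function('d')(-41)) = Add(-2695, Add(-30, -41)) = Add(-2695, -71) = -2766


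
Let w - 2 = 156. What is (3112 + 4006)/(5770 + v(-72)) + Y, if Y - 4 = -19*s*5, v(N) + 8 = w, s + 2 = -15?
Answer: 4795799/2960 ≈ 1620.2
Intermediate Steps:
w = 158 (w = 2 + 156 = 158)
s = -17 (s = -2 - 15 = -17)
v(N) = 150 (v(N) = -8 + 158 = 150)
Y = 1619 (Y = 4 - 19*(-17)*5 = 4 + 323*5 = 4 + 1615 = 1619)
(3112 + 4006)/(5770 + v(-72)) + Y = (3112 + 4006)/(5770 + 150) + 1619 = 7118/5920 + 1619 = 7118*(1/5920) + 1619 = 3559/2960 + 1619 = 4795799/2960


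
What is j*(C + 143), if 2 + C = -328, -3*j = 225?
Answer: 14025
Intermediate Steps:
j = -75 (j = -1/3*225 = -75)
C = -330 (C = -2 - 328 = -330)
j*(C + 143) = -75*(-330 + 143) = -75*(-187) = 14025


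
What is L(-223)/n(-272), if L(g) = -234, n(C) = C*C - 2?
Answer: -117/36991 ≈ -0.0031629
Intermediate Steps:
n(C) = -2 + C² (n(C) = C² - 2 = -2 + C²)
L(-223)/n(-272) = -234/(-2 + (-272)²) = -234/(-2 + 73984) = -234/73982 = -234*1/73982 = -117/36991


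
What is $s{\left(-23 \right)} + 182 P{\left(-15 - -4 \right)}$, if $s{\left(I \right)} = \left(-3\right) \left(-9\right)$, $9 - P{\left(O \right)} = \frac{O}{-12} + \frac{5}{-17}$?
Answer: $\frac{158273}{102} \approx 1551.7$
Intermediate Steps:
$P{\left(O \right)} = \frac{158}{17} + \frac{O}{12}$ ($P{\left(O \right)} = 9 - \left(\frac{O}{-12} + \frac{5}{-17}\right) = 9 - \left(O \left(- \frac{1}{12}\right) + 5 \left(- \frac{1}{17}\right)\right) = 9 - \left(- \frac{O}{12} - \frac{5}{17}\right) = 9 - \left(- \frac{5}{17} - \frac{O}{12}\right) = 9 + \left(\frac{5}{17} + \frac{O}{12}\right) = \frac{158}{17} + \frac{O}{12}$)
$s{\left(I \right)} = 27$
$s{\left(-23 \right)} + 182 P{\left(-15 - -4 \right)} = 27 + 182 \left(\frac{158}{17} + \frac{-15 - -4}{12}\right) = 27 + 182 \left(\frac{158}{17} + \frac{-15 + 4}{12}\right) = 27 + 182 \left(\frac{158}{17} + \frac{1}{12} \left(-11\right)\right) = 27 + 182 \left(\frac{158}{17} - \frac{11}{12}\right) = 27 + 182 \cdot \frac{1709}{204} = 27 + \frac{155519}{102} = \frac{158273}{102}$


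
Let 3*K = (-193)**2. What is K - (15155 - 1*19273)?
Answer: 49603/3 ≈ 16534.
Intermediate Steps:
K = 37249/3 (K = (1/3)*(-193)**2 = (1/3)*37249 = 37249/3 ≈ 12416.)
K - (15155 - 1*19273) = 37249/3 - (15155 - 1*19273) = 37249/3 - (15155 - 19273) = 37249/3 - 1*(-4118) = 37249/3 + 4118 = 49603/3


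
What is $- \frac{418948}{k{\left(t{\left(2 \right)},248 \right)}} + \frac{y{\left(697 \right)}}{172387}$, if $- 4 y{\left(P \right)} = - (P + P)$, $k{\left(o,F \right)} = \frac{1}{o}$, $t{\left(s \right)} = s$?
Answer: $- \frac{288884754807}{344774} \approx -8.379 \cdot 10^{5}$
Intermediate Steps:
$y{\left(P \right)} = \frac{P}{2}$ ($y{\left(P \right)} = - \frac{\left(-1\right) \left(P + P\right)}{4} = - \frac{\left(-1\right) 2 P}{4} = - \frac{\left(-2\right) P}{4} = \frac{P}{2}$)
$- \frac{418948}{k{\left(t{\left(2 \right)},248 \right)}} + \frac{y{\left(697 \right)}}{172387} = - \frac{418948}{\frac{1}{2}} + \frac{\frac{1}{2} \cdot 697}{172387} = - 418948 \frac{1}{\frac{1}{2}} + \frac{697}{2} \cdot \frac{1}{172387} = \left(-418948\right) 2 + \frac{697}{344774} = -837896 + \frac{697}{344774} = - \frac{288884754807}{344774}$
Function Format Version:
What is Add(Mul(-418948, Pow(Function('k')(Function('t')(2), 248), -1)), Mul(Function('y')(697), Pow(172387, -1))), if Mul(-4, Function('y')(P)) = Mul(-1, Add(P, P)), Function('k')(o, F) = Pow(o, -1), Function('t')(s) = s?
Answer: Rational(-288884754807, 344774) ≈ -8.3790e+5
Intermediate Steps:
Function('y')(P) = Mul(Rational(1, 2), P) (Function('y')(P) = Mul(Rational(-1, 4), Mul(-1, Add(P, P))) = Mul(Rational(-1, 4), Mul(-1, Mul(2, P))) = Mul(Rational(-1, 4), Mul(-2, P)) = Mul(Rational(1, 2), P))
Add(Mul(-418948, Pow(Function('k')(Function('t')(2), 248), -1)), Mul(Function('y')(697), Pow(172387, -1))) = Add(Mul(-418948, Pow(Pow(2, -1), -1)), Mul(Mul(Rational(1, 2), 697), Pow(172387, -1))) = Add(Mul(-418948, Pow(Rational(1, 2), -1)), Mul(Rational(697, 2), Rational(1, 172387))) = Add(Mul(-418948, 2), Rational(697, 344774)) = Add(-837896, Rational(697, 344774)) = Rational(-288884754807, 344774)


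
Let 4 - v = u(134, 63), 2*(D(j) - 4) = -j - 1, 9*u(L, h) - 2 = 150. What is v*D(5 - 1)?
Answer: -58/3 ≈ -19.333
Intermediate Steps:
u(L, h) = 152/9 (u(L, h) = 2/9 + (⅑)*150 = 2/9 + 50/3 = 152/9)
D(j) = 7/2 - j/2 (D(j) = 4 + (-j - 1)/2 = 4 + (-1 - j)/2 = 4 + (-½ - j/2) = 7/2 - j/2)
v = -116/9 (v = 4 - 1*152/9 = 4 - 152/9 = -116/9 ≈ -12.889)
v*D(5 - 1) = -116*(7/2 - (5 - 1)/2)/9 = -116*(7/2 - ½*4)/9 = -116*(7/2 - 2)/9 = -116/9*3/2 = -58/3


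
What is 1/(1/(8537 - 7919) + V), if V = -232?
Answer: -618/143375 ≈ -0.0043104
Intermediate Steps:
1/(1/(8537 - 7919) + V) = 1/(1/(8537 - 7919) - 232) = 1/(1/618 - 232) = 1/(-143375/618) = -618/143375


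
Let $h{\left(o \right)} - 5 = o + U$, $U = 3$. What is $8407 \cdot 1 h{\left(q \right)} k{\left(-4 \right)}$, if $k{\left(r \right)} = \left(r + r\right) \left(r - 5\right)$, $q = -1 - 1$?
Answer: $3631824$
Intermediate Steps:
$q = -2$ ($q = -1 - 1 = -2$)
$h{\left(o \right)} = 8 + o$ ($h{\left(o \right)} = 5 + \left(o + 3\right) = 5 + \left(3 + o\right) = 8 + o$)
$k{\left(r \right)} = 2 r \left(-5 + r\right)$
$8407 \cdot 1 h{\left(q \right)} k{\left(-4 \right)} = 8407 \cdot 1 \left(8 - 2\right) 2 \left(-4\right) \left(-5 - 4\right) = 8407 \cdot 1 \cdot 6 \cdot 2 \left(-4\right) \left(-9\right) = 8407 \cdot 6 \cdot 72 = 8407 \cdot 432 = 3631824$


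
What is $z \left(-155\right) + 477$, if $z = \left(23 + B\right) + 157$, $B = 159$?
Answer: $-52068$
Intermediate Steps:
$z = 339$ ($z = \left(23 + 159\right) + 157 = 182 + 157 = 339$)
$z \left(-155\right) + 477 = 339 \left(-155\right) + 477 = -52545 + 477 = -52068$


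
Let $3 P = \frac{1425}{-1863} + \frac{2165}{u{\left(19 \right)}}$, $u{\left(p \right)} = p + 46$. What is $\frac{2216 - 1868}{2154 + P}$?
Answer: $\frac{2107053}{13107611} \approx 0.16075$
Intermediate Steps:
$u{\left(p \right)} = 46 + p$
$P = \frac{262718}{24219}$ ($P = \frac{\frac{1425}{-1863} + \frac{2165}{46 + 19}}{3} = \frac{1425 \left(- \frac{1}{1863}\right) + \frac{2165}{65}}{3} = \frac{- \frac{475}{621} + 2165 \cdot \frac{1}{65}}{3} = \frac{- \frac{475}{621} + \frac{433}{13}}{3} = \frac{1}{3} \cdot \frac{262718}{8073} = \frac{262718}{24219} \approx 10.848$)
$\frac{2216 - 1868}{2154 + P} = \frac{2216 - 1868}{2154 + \frac{262718}{24219}} = \frac{348}{\frac{52430444}{24219}} = 348 \cdot \frac{24219}{52430444} = \frac{2107053}{13107611}$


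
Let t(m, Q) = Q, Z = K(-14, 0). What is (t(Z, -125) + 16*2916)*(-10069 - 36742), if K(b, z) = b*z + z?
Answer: -2178162641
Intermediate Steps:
K(b, z) = z + b*z
Z = 0 (Z = 0*(1 - 14) = 0*(-13) = 0)
(t(Z, -125) + 16*2916)*(-10069 - 36742) = (-125 + 16*2916)*(-10069 - 36742) = (-125 + 46656)*(-46811) = 46531*(-46811) = -2178162641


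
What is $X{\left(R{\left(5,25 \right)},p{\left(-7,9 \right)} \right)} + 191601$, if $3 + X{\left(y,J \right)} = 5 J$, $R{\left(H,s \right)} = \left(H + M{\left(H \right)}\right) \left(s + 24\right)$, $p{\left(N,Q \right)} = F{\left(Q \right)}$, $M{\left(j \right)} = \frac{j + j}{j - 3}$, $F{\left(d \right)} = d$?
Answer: $191643$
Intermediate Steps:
$M{\left(j \right)} = \frac{2 j}{-3 + j}$
$p{\left(N,Q \right)} = Q$
$R{\left(H,s \right)} = \left(24 + s\right) \left(H + \frac{2 H}{-3 + H}\right)$ ($R{\left(H,s \right)} = \left(H + \frac{2 H}{-3 + H}\right) \left(s + 24\right) = \left(H + \frac{2 H}{-3 + H}\right) \left(24 + s\right) = \left(24 + s\right) \left(H + \frac{2 H}{-3 + H}\right)$)
$X{\left(y,J \right)} = -3 + 5 J$
$X{\left(R{\left(5,25 \right)},p{\left(-7,9 \right)} \right)} + 191601 = \left(-3 + 5 \cdot 9\right) + 191601 = \left(-3 + 45\right) + 191601 = 42 + 191601 = 191643$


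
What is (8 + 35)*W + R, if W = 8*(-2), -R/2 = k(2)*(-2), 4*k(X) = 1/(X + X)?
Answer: -2751/4 ≈ -687.75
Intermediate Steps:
k(X) = 1/(8*X) (k(X) = 1/(4*(X + X)) = 1/(4*((2*X))) = (1/(2*X))/4 = 1/(8*X))
R = 1/4 (R = -2*(1/8)/2*(-2) = -2*(1/8)*(1/2)*(-2) = -(-2)/8 = -2*(-1/8) = 1/4 ≈ 0.25000)
W = -16
(8 + 35)*W + R = (8 + 35)*(-16) + 1/4 = 43*(-16) + 1/4 = -688 + 1/4 = -2751/4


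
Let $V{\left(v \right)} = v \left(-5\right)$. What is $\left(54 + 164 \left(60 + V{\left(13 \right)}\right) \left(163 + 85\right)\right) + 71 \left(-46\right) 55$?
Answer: $-382936$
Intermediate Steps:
$V{\left(v \right)} = - 5 v$
$\left(54 + 164 \left(60 + V{\left(13 \right)}\right) \left(163 + 85\right)\right) + 71 \left(-46\right) 55 = \left(54 + 164 \left(60 - 65\right) \left(163 + 85\right)\right) + 71 \left(-46\right) 55 = \left(54 + 164 \left(60 - 65\right) 248\right) - 179630 = \left(54 + 164 \left(\left(-5\right) 248\right)\right) - 179630 = \left(54 + 164 \left(-1240\right)\right) - 179630 = \left(54 - 203360\right) - 179630 = -203306 - 179630 = -382936$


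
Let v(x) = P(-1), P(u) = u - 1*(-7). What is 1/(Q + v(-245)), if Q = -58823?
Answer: -1/58817 ≈ -1.7002e-5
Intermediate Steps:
P(u) = 7 + u (P(u) = u + 7 = 7 + u)
v(x) = 6 (v(x) = 7 - 1 = 6)
1/(Q + v(-245)) = 1/(-58823 + 6) = 1/(-58817) = -1/58817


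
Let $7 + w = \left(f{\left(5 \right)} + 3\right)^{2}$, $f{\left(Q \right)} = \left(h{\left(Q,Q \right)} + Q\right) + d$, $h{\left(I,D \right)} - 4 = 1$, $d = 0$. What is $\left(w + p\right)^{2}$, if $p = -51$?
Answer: $12321$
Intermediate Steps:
$h{\left(I,D \right)} = 5$ ($h{\left(I,D \right)} = 4 + 1 = 5$)
$f{\left(Q \right)} = 5 + Q$ ($f{\left(Q \right)} = \left(5 + Q\right) + 0 = 5 + Q$)
$w = 162$ ($w = -7 + \left(\left(5 + 5\right) + 3\right)^{2} = -7 + \left(10 + 3\right)^{2} = -7 + 13^{2} = -7 + 169 = 162$)
$\left(w + p\right)^{2} = \left(162 - 51\right)^{2} = 111^{2} = 12321$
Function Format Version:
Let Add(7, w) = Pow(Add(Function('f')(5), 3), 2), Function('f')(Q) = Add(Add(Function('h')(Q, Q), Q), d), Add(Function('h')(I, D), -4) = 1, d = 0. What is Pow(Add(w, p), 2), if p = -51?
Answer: 12321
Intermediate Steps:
Function('h')(I, D) = 5 (Function('h')(I, D) = Add(4, 1) = 5)
Function('f')(Q) = Add(5, Q) (Function('f')(Q) = Add(Add(5, Q), 0) = Add(5, Q))
w = 162 (w = Add(-7, Pow(Add(Add(5, 5), 3), 2)) = Add(-7, Pow(Add(10, 3), 2)) = Add(-7, Pow(13, 2)) = Add(-7, 169) = 162)
Pow(Add(w, p), 2) = Pow(Add(162, -51), 2) = Pow(111, 2) = 12321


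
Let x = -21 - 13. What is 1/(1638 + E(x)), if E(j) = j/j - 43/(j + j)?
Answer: 68/111495 ≈ 0.00060989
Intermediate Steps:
x = -34
E(j) = 1 - 43/(2*j) (E(j) = 1 - 43*1/(2*j) = 1 - 43/(2*j))
1/(1638 + E(x)) = 1/(1638 + (-43/2 - 34)/(-34)) = 1/(1638 - 1/34*(-111/2)) = 1/(1638 + 111/68) = 1/(111495/68) = 68/111495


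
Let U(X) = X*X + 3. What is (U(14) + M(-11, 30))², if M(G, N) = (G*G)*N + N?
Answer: 14891881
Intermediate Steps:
M(G, N) = N + N*G² (M(G, N) = G²*N + N = N*G² + N = N + N*G²)
U(X) = 3 + X² (U(X) = X² + 3 = 3 + X²)
(U(14) + M(-11, 30))² = ((3 + 14²) + 30*(1 + (-11)²))² = ((3 + 196) + 30*(1 + 121))² = (199 + 30*122)² = (199 + 3660)² = 3859² = 14891881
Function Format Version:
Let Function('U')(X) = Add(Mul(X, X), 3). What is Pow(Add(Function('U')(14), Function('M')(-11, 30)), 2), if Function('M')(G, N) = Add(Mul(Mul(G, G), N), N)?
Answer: 14891881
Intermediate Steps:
Function('M')(G, N) = Add(N, Mul(N, Pow(G, 2))) (Function('M')(G, N) = Add(Mul(Pow(G, 2), N), N) = Add(Mul(N, Pow(G, 2)), N) = Add(N, Mul(N, Pow(G, 2))))
Function('U')(X) = Add(3, Pow(X, 2)) (Function('U')(X) = Add(Pow(X, 2), 3) = Add(3, Pow(X, 2)))
Pow(Add(Function('U')(14), Function('M')(-11, 30)), 2) = Pow(Add(Add(3, Pow(14, 2)), Mul(30, Add(1, Pow(-11, 2)))), 2) = Pow(Add(Add(3, 196), Mul(30, Add(1, 121))), 2) = Pow(Add(199, Mul(30, 122)), 2) = Pow(Add(199, 3660), 2) = Pow(3859, 2) = 14891881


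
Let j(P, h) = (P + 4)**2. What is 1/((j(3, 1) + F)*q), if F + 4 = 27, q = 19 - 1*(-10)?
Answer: 1/2088 ≈ 0.00047893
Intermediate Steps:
j(P, h) = (4 + P)**2
q = 29 (q = 19 + 10 = 29)
F = 23 (F = -4 + 27 = 23)
1/((j(3, 1) + F)*q) = 1/(((4 + 3)**2 + 23)*29) = 1/((7**2 + 23)*29) = 1/((49 + 23)*29) = 1/(72*29) = 1/2088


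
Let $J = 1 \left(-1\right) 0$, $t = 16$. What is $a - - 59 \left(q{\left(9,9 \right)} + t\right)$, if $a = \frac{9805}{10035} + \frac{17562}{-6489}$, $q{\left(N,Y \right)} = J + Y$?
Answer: $\frac{2131891880}{1447047} \approx 1473.3$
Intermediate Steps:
$J = 0$ ($J = \left(-1\right) 0 = 0$)
$q{\left(N,Y \right)} = Y$ ($q{\left(N,Y \right)} = 0 + Y = Y$)
$a = - \frac{2502445}{1447047}$ ($a = 9805 \cdot \frac{1}{10035} + 17562 \left(- \frac{1}{6489}\right) = \frac{1961}{2007} - \frac{5854}{2163} = - \frac{2502445}{1447047} \approx -1.7293$)
$a - - 59 \left(q{\left(9,9 \right)} + t\right) = - \frac{2502445}{1447047} - - 59 \left(9 + 16\right) = - \frac{2502445}{1447047} - \left(-59\right) 25 = - \frac{2502445}{1447047} - -1475 = - \frac{2502445}{1447047} + 1475 = \frac{2131891880}{1447047}$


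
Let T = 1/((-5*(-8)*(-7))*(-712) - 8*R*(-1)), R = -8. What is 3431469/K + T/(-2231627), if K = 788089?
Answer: 1526160711767287559/350505998794274688 ≈ 4.3542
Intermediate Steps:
T = 1/199296 (T = 1/((-5*(-8)*(-7))*(-712) - 8*(-8)*(-1)) = 1/((40*(-7))*(-712) + 64*(-1)) = 1/(-280*(-712) - 64) = 1/(199360 - 64) = 1/199296 ≈ 5.0177e-6)
3431469/K + T/(-2231627) = 3431469/788089 + (1/199296)/(-2231627) = 3431469*(1/788089) + (1/199296)*(-1/2231627) = 3431469/788089 - 1/444754334592 = 1526160711767287559/350505998794274688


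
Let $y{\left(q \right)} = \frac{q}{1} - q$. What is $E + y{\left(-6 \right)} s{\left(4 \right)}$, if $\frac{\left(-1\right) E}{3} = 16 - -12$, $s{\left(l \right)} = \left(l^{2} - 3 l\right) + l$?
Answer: $-84$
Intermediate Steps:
$s{\left(l \right)} = l^{2} - 2 l$
$E = -84$ ($E = - 3 \left(16 - -12\right) = - 3 \left(16 + 12\right) = \left(-3\right) 28 = -84$)
$y{\left(q \right)} = 0$ ($y{\left(q \right)} = q 1 - q = q - q = 0$)
$E + y{\left(-6 \right)} s{\left(4 \right)} = -84 + 0 \cdot 4 \left(-2 + 4\right) = -84 + 0 \cdot 4 \cdot 2 = -84 + 0 \cdot 8 = -84 + 0 = -84$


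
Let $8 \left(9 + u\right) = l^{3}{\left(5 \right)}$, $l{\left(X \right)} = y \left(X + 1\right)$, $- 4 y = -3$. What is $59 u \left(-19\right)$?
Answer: $- \frac{171513}{64} \approx -2679.9$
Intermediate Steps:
$y = \frac{3}{4}$ ($y = \left(- \frac{1}{4}\right) \left(-3\right) = \frac{3}{4} \approx 0.75$)
$l{\left(X \right)} = \frac{3}{4} + \frac{3 X}{4}$ ($l{\left(X \right)} = \frac{3 \left(X + 1\right)}{4} = \frac{3 \left(1 + X\right)}{4} = \frac{3}{4} + \frac{3 X}{4}$)
$u = \frac{153}{64}$ ($u = -9 + \frac{\left(\frac{3}{4} + \frac{3}{4} \cdot 5\right)^{3}}{8} = -9 + \frac{\left(\frac{3}{4} + \frac{15}{4}\right)^{3}}{8} = -9 + \frac{\left(\frac{9}{2}\right)^{3}}{8} = -9 + \frac{1}{8} \cdot \frac{729}{8} = -9 + \frac{729}{64} = \frac{153}{64} \approx 2.3906$)
$59 u \left(-19\right) = 59 \cdot \frac{153}{64} \left(-19\right) = \frac{9027}{64} \left(-19\right) = - \frac{171513}{64}$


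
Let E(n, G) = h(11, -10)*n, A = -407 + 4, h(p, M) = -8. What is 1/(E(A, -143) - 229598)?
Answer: -1/226374 ≈ -4.4175e-6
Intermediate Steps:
A = -403
E(n, G) = -8*n
1/(E(A, -143) - 229598) = 1/(-8*(-403) - 229598) = 1/(3224 - 229598) = 1/(-226374) = -1/226374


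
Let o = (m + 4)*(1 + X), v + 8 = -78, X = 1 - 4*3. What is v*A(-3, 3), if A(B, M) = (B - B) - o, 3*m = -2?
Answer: -8600/3 ≈ -2866.7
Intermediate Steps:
X = -11 (X = 1 - 12 = -11)
m = -⅔ (m = (⅓)*(-2) = -⅔ ≈ -0.66667)
v = -86 (v = -8 - 78 = -86)
o = -100/3 (o = (-⅔ + 4)*(1 - 11) = (10/3)*(-10) = -100/3 ≈ -33.333)
A(B, M) = 100/3 (A(B, M) = (B - B) - 1*(-100/3) = 0 + 100/3 = 100/3)
v*A(-3, 3) = -86*100/3 = -8600/3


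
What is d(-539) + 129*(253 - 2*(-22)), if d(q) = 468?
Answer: 38781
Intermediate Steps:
d(-539) + 129*(253 - 2*(-22)) = 468 + 129*(253 - 2*(-22)) = 468 + 129*(253 + 44) = 468 + 129*297 = 468 + 38313 = 38781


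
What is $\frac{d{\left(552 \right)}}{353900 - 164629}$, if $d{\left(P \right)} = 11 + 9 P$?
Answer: $\frac{4979}{189271} \approx 0.026306$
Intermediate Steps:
$\frac{d{\left(552 \right)}}{353900 - 164629} = \frac{11 + 9 \cdot 552}{353900 - 164629} = \frac{11 + 4968}{189271} = 4979 \cdot \frac{1}{189271} = \frac{4979}{189271}$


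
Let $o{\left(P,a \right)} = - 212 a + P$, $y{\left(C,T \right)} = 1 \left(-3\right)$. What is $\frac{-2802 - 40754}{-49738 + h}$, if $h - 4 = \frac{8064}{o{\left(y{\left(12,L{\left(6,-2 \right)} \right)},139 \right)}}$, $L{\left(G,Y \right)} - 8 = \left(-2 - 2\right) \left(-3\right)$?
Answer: $\frac{641819438}{732859389} \approx 0.87577$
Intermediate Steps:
$L{\left(G,Y \right)} = 20$ ($L{\left(G,Y \right)} = 8 + \left(-2 - 2\right) \left(-3\right) = 8 - -12 = 8 + 12 = 20$)
$y{\left(C,T \right)} = -3$
$o{\left(P,a \right)} = P - 212 a$
$h = \frac{109820}{29471}$ ($h = 4 + \frac{8064}{-3 - 29468} = 4 + \frac{8064}{-29471} = 4 + 8064 \left(- \frac{1}{29471}\right) = 4 - \frac{8064}{29471} = \frac{109820}{29471} \approx 3.7264$)
$\frac{-2802 - 40754}{-49738 + h} = \frac{-2802 - 40754}{-49738 + \frac{109820}{29471}} = - \frac{43556}{- \frac{1465718778}{29471}} = \left(-43556\right) \left(- \frac{29471}{1465718778}\right) = \frac{641819438}{732859389}$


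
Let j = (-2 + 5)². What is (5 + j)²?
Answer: 196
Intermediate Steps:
j = 9 (j = 3² = 9)
(5 + j)² = (5 + 9)² = 14² = 196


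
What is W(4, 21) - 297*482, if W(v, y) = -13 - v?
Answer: -143171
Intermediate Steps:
W(4, 21) - 297*482 = (-13 - 1*4) - 297*482 = (-13 - 4) - 143154 = -17 - 143154 = -143171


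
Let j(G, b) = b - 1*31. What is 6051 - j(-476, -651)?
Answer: 6733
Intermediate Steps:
j(G, b) = -31 + b (j(G, b) = b - 31 = -31 + b)
6051 - j(-476, -651) = 6051 - (-31 - 651) = 6051 - 1*(-682) = 6051 + 682 = 6733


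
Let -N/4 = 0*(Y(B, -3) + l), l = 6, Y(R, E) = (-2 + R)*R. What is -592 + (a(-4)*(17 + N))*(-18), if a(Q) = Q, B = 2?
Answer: 632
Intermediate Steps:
Y(R, E) = R*(-2 + R)
N = 0 (N = -0*(2*(-2 + 2) + 6) = -0*(2*0 + 6) = -0*(0 + 6) = -0*6 = -4*0 = 0)
-592 + (a(-4)*(17 + N))*(-18) = -592 - 4*(17 + 0)*(-18) = -592 - 4*17*(-18) = -592 - 68*(-18) = -592 + 1224 = 632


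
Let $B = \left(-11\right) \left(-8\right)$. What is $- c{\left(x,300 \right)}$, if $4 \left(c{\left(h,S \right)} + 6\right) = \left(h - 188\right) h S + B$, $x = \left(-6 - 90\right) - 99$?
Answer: $-5601391$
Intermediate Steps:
$B = 88$
$x = -195$ ($x = -96 - 99 = -195$)
$c{\left(h,S \right)} = 16 + \frac{S h \left(-188 + h\right)}{4}$ ($c{\left(h,S \right)} = -6 + \frac{\left(h - 188\right) h S + 88}{4} = -6 + \frac{\left(-188 + h\right) h S + 88}{4} = -6 + \frac{h \left(-188 + h\right) S + 88}{4} = -6 + \frac{S h \left(-188 + h\right) + 88}{4} = -6 + \frac{88 + S h \left(-188 + h\right)}{4} = -6 + \left(22 + \frac{S h \left(-188 + h\right)}{4}\right) = 16 + \frac{S h \left(-188 + h\right)}{4}$)
$- c{\left(x,300 \right)} = - (16 - 14100 \left(-195\right) + \frac{1}{4} \cdot 300 \left(-195\right)^{2}) = - (16 + 2749500 + \frac{1}{4} \cdot 300 \cdot 38025) = - (16 + 2749500 + 2851875) = \left(-1\right) 5601391 = -5601391$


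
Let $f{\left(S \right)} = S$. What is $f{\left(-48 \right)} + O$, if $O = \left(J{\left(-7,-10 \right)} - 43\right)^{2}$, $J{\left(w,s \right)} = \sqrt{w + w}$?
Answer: $1787 - 86 i \sqrt{14} \approx 1787.0 - 321.78 i$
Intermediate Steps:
$J{\left(w,s \right)} = \sqrt{2} \sqrt{w}$ ($J{\left(w,s \right)} = \sqrt{2 w} = \sqrt{2} \sqrt{w}$)
$O = \left(-43 + i \sqrt{14}\right)^{2}$ ($O = \left(\sqrt{2} \sqrt{-7} - 43\right)^{2} = \left(\sqrt{2} i \sqrt{7} - 43\right)^{2} = \left(i \sqrt{14} - 43\right)^{2} = \left(-43 + i \sqrt{14}\right)^{2} \approx 1835.0 - 321.78 i$)
$f{\left(-48 \right)} + O = -48 + \left(43 - i \sqrt{14}\right)^{2}$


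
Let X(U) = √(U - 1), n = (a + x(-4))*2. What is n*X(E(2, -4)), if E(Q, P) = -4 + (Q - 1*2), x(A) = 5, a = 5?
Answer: 20*I*√5 ≈ 44.721*I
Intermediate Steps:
E(Q, P) = -6 + Q (E(Q, P) = -4 + (Q - 2) = -4 + (-2 + Q) = -6 + Q)
n = 20 (n = (5 + 5)*2 = 10*2 = 20)
X(U) = √(-1 + U)
n*X(E(2, -4)) = 20*√(-1 + (-6 + 2)) = 20*√(-1 - 4) = 20*√(-5) = 20*(I*√5) = 20*I*√5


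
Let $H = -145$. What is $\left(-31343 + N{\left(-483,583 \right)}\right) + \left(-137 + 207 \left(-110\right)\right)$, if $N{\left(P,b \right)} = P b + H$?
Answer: $-335984$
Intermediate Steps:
$N{\left(P,b \right)} = -145 + P b$ ($N{\left(P,b \right)} = P b - 145 = -145 + P b$)
$\left(-31343 + N{\left(-483,583 \right)}\right) + \left(-137 + 207 \left(-110\right)\right) = \left(-31343 - 281734\right) + \left(-137 + 207 \left(-110\right)\right) = \left(-31343 - 281734\right) - 22907 = -313077 - 22907 = -335984$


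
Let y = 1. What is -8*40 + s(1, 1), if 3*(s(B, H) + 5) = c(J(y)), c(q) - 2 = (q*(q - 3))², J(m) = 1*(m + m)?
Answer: -323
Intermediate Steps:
J(m) = 2*m (J(m) = 1*(2*m) = 2*m)
c(q) = 2 + q²*(-3 + q)² (c(q) = 2 + (q*(q - 3))² = 2 + (q*(-3 + q))² = 2 + q²*(-3 + q)²)
s(B, H) = -3 (s(B, H) = -5 + (2 + (2*1)²*(-3 + 2*1)²)/3 = -5 + (2 + 2²*(-3 + 2)²)/3 = -5 + (2 + 4*(-1)²)/3 = -5 + (2 + 4*1)/3 = -5 + (2 + 4)/3 = -5 + (⅓)*6 = -5 + 2 = -3)
-8*40 + s(1, 1) = -8*40 - 3 = -320 - 3 = -323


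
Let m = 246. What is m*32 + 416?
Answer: 8288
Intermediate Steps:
m*32 + 416 = 246*32 + 416 = 7872 + 416 = 8288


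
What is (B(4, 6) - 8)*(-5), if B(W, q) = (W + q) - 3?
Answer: 5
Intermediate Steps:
B(W, q) = -3 + W + q
(B(4, 6) - 8)*(-5) = ((-3 + 4 + 6) - 8)*(-5) = (7 - 8)*(-5) = -1*(-5) = 5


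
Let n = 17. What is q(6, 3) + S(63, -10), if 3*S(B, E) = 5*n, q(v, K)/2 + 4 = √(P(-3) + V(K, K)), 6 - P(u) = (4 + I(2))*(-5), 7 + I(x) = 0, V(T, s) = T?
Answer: 61/3 + 2*I*√6 ≈ 20.333 + 4.899*I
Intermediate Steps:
I(x) = -7 (I(x) = -7 + 0 = -7)
P(u) = -9 (P(u) = 6 - (4 - 7)*(-5) = 6 - (-3)*(-5) = 6 - 1*15 = 6 - 15 = -9)
q(v, K) = -8 + 2*√(-9 + K)
S(B, E) = 85/3 (S(B, E) = (5*17)/3 = (⅓)*85 = 85/3)
q(6, 3) + S(63, -10) = (-8 + 2*√(-9 + 3)) + 85/3 = (-8 + 2*√(-6)) + 85/3 = (-8 + 2*(I*√6)) + 85/3 = (-8 + 2*I*√6) + 85/3 = 61/3 + 2*I*√6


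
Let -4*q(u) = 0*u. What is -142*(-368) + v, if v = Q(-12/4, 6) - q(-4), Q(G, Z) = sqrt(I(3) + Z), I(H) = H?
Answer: 52259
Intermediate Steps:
q(u) = 0 (q(u) = -0*u = -1/4*0 = 0)
Q(G, Z) = sqrt(3 + Z)
v = 3 (v = sqrt(3 + 6) - 1*0 = sqrt(9) + 0 = 3 + 0 = 3)
-142*(-368) + v = -142*(-368) + 3 = 52256 + 3 = 52259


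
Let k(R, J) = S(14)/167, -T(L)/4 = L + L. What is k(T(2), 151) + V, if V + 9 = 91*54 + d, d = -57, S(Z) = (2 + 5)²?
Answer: 809665/167 ≈ 4848.3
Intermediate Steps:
S(Z) = 49 (S(Z) = 7² = 49)
T(L) = -8*L (T(L) = -4*(L + L) = -8*L)
k(R, J) = 49/167
V = 4848 (V = -9 + (91*54 - 57) = -9 + (4914 - 57) = -9 + 4857 = 4848)
k(T(2), 151) + V = 49/167 + 4848 = 809665/167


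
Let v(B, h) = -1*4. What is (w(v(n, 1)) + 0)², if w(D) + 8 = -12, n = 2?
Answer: 400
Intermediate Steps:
v(B, h) = -4
w(D) = -20 (w(D) = -8 - 12 = -20)
(w(v(n, 1)) + 0)² = (-20 + 0)² = (-20)² = 400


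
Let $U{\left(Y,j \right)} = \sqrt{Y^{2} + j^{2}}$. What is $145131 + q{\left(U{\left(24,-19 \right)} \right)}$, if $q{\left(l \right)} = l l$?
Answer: $146068$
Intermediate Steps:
$q{\left(l \right)} = l^{2}$
$145131 + q{\left(U{\left(24,-19 \right)} \right)} = 145131 + \left(\sqrt{24^{2} + \left(-19\right)^{2}}\right)^{2} = 145131 + \left(\sqrt{576 + 361}\right)^{2} = 145131 + \left(\sqrt{937}\right)^{2} = 145131 + 937 = 146068$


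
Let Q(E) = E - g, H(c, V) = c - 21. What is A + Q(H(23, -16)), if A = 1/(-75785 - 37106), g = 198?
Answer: -22126637/112891 ≈ -196.00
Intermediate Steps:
H(c, V) = -21 + c
Q(E) = -198 + E (Q(E) = E - 1*198 = E - 198 = -198 + E)
A = -1/112891 (A = 1/(-112891) = -1/112891 ≈ -8.8581e-6)
A + Q(H(23, -16)) = -1/112891 + (-198 + (-21 + 23)) = -1/112891 + (-198 + 2) = -1/112891 - 196 = -22126637/112891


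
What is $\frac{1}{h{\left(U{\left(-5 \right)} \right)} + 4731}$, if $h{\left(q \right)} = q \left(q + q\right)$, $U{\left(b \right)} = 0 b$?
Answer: $\frac{1}{4731} \approx 0.00021137$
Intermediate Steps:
$U{\left(b \right)} = 0$
$h{\left(q \right)} = 2 q^{2}$ ($h{\left(q \right)} = q 2 q = 2 q^{2}$)
$\frac{1}{h{\left(U{\left(-5 \right)} \right)} + 4731} = \frac{1}{2 \cdot 0^{2} + 4731} = \frac{1}{2 \cdot 0 + 4731} = \frac{1}{0 + 4731} = \frac{1}{4731}$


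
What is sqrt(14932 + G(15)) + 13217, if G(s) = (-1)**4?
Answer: 13217 + sqrt(14933) ≈ 13339.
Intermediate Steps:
G(s) = 1
sqrt(14932 + G(15)) + 13217 = sqrt(14932 + 1) + 13217 = sqrt(14933) + 13217 = 13217 + sqrt(14933)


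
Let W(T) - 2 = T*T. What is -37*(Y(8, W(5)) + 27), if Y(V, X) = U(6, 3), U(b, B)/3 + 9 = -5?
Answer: 555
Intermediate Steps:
U(b, B) = -42 (U(b, B) = -27 + 3*(-5) = -27 - 15 = -42)
W(T) = 2 + T² (W(T) = 2 + T*T = 2 + T²)
Y(V, X) = -42
-37*(Y(8, W(5)) + 27) = -37*(-42 + 27) = -37*(-15) = 555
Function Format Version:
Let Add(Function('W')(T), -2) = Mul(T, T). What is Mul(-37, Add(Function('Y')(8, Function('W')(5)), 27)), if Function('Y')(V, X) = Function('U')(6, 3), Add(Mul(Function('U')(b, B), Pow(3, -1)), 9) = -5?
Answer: 555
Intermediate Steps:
Function('U')(b, B) = -42 (Function('U')(b, B) = Add(-27, Mul(3, -5)) = Add(-27, -15) = -42)
Function('W')(T) = Add(2, Pow(T, 2)) (Function('W')(T) = Add(2, Mul(T, T)) = Add(2, Pow(T, 2)))
Function('Y')(V, X) = -42
Mul(-37, Add(Function('Y')(8, Function('W')(5)), 27)) = Mul(-37, Add(-42, 27)) = Mul(-37, -15) = 555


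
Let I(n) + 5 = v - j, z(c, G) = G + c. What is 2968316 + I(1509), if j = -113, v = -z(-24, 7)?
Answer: 2968441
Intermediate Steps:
v = 17 (v = -(7 - 24) = -1*(-17) = 17)
I(n) = 125 (I(n) = -5 + (17 - 1*(-113)) = -5 + (17 + 113) = -5 + 130 = 125)
2968316 + I(1509) = 2968316 + 125 = 2968441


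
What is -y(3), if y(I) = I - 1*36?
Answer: 33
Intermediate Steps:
y(I) = -36 + I (y(I) = I - 36 = -36 + I)
-y(3) = -(-36 + 3) = -1*(-33) = 33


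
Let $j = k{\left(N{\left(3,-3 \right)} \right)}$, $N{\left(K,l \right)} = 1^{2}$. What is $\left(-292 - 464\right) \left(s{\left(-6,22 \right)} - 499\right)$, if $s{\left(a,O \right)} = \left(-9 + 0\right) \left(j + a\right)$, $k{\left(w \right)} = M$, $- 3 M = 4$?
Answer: $327348$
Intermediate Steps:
$N{\left(K,l \right)} = 1$
$M = - \frac{4}{3}$ ($M = \left(- \frac{1}{3}\right) 4 = - \frac{4}{3} \approx -1.3333$)
$k{\left(w \right)} = - \frac{4}{3}$
$j = - \frac{4}{3} \approx -1.3333$
$s{\left(a,O \right)} = 12 - 9 a$ ($s{\left(a,O \right)} = \left(-9 + 0\right) \left(- \frac{4}{3} + a\right) = - 9 \left(- \frac{4}{3} + a\right) = 12 - 9 a$)
$\left(-292 - 464\right) \left(s{\left(-6,22 \right)} - 499\right) = \left(-292 - 464\right) \left(\left(12 - -54\right) - 499\right) = - 756 \left(\left(12 + 54\right) - 499\right) = - 756 \left(66 - 499\right) = \left(-756\right) \left(-433\right) = 327348$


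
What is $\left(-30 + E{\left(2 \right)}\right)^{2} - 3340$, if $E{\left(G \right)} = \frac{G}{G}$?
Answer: $-2499$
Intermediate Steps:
$E{\left(G \right)} = 1$
$\left(-30 + E{\left(2 \right)}\right)^{2} - 3340 = \left(-30 + 1\right)^{2} - 3340 = \left(-29\right)^{2} - 3340 = 841 - 3340 = -2499$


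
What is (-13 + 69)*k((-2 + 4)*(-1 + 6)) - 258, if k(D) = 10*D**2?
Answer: 55742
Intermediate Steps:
(-13 + 69)*k((-2 + 4)*(-1 + 6)) - 258 = (-13 + 69)*(10*((-2 + 4)*(-1 + 6))**2) - 258 = 56*(10*(2*5)**2) - 258 = 56*(10*10**2) - 258 = 56*(10*100) - 258 = 56*1000 - 258 = 56000 - 258 = 55742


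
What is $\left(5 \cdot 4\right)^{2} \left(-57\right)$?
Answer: $-22800$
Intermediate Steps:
$\left(5 \cdot 4\right)^{2} \left(-57\right) = 20^{2} \left(-57\right) = 400 \left(-57\right) = -22800$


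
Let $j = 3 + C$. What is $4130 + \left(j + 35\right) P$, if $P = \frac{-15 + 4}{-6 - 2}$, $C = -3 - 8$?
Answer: $\frac{33337}{8} \approx 4167.1$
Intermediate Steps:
$C = -11$ ($C = -3 - 8 = -11$)
$P = \frac{11}{8}$ ($P = - \frac{11}{-8} = \left(-11\right) \left(- \frac{1}{8}\right) = \frac{11}{8} \approx 1.375$)
$j = -8$ ($j = 3 - 11 = -8$)
$4130 + \left(j + 35\right) P = 4130 + \left(-8 + 35\right) \frac{11}{8} = 4130 + 27 \cdot \frac{11}{8} = 4130 + \frac{297}{8} = \frac{33337}{8}$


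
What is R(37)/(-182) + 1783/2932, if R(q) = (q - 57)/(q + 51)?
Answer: 447112/733733 ≈ 0.60937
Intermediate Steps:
R(q) = (-57 + q)/(51 + q)
R(37)/(-182) + 1783/2932 = ((-57 + 37)/(51 + 37))/(-182) + 1783/2932 = (-20/88)*(-1/182) + 1783*(1/2932) = ((1/88)*(-20))*(-1/182) + 1783/2932 = -5/22*(-1/182) + 1783/2932 = 5/4004 + 1783/2932 = 447112/733733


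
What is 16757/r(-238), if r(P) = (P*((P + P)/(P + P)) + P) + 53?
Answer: -16757/423 ≈ -39.615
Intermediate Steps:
r(P) = 53 + 2*P (r(P) = (P*((2*P)/((2*P))) + P) + 53 = (P*((2*P)*(1/(2*P))) + P) + 53 = (P*1 + P) + 53 = (P + P) + 53 = 2*P + 53 = 53 + 2*P)
16757/r(-238) = 16757/(53 + 2*(-238)) = 16757/(53 - 476) = 16757/(-423) = 16757*(-1/423) = -16757/423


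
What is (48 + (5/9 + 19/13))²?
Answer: 34245904/13689 ≈ 2501.7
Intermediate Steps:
(48 + (5/9 + 19/13))² = (48 + 236/117)² = (5852/117)² = 34245904/13689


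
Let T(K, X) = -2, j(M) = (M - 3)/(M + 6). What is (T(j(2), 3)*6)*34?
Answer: -408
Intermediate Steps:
j(M) = (-3 + M)/(6 + M)
(T(j(2), 3)*6)*34 = -2*6*34 = -12*34 = -408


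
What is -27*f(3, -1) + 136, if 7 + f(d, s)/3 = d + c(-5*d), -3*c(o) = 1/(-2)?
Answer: 893/2 ≈ 446.50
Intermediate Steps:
c(o) = ⅙ (c(o) = -⅓/(-2) = -⅓*(-½) = ⅙)
f(d, s) = -41/2 + 3*d (f(d, s) = -21 + 3*(d + ⅙) = -21 + 3*(⅙ + d) = -21 + (½ + 3*d) = -41/2 + 3*d)
-27*f(3, -1) + 136 = -27*(-41/2 + 3*3) + 136 = -27*(-41/2 + 9) + 136 = -27*(-23/2) + 136 = 621/2 + 136 = 893/2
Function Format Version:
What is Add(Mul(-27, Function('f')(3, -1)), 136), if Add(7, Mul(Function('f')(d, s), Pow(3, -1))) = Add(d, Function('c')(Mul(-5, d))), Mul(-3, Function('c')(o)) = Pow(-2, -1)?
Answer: Rational(893, 2) ≈ 446.50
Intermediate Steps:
Function('c')(o) = Rational(1, 6) (Function('c')(o) = Mul(Rational(-1, 3), Pow(-2, -1)) = Mul(Rational(-1, 3), Rational(-1, 2)) = Rational(1, 6))
Function('f')(d, s) = Add(Rational(-41, 2), Mul(3, d)) (Function('f')(d, s) = Add(-21, Mul(3, Add(d, Rational(1, 6)))) = Add(-21, Mul(3, Add(Rational(1, 6), d))) = Add(-21, Add(Rational(1, 2), Mul(3, d))) = Add(Rational(-41, 2), Mul(3, d)))
Add(Mul(-27, Function('f')(3, -1)), 136) = Add(Mul(-27, Add(Rational(-41, 2), Mul(3, 3))), 136) = Add(Mul(-27, Add(Rational(-41, 2), 9)), 136) = Add(Mul(-27, Rational(-23, 2)), 136) = Add(Rational(621, 2), 136) = Rational(893, 2)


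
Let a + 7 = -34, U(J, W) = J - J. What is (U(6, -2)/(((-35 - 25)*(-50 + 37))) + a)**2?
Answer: 1681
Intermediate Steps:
U(J, W) = 0
a = -41 (a = -7 - 34 = -41)
(U(6, -2)/(((-35 - 25)*(-50 + 37))) + a)**2 = (0/(((-35 - 25)*(-50 + 37))) - 41)**2 = (0/((-60*(-13))) - 41)**2 = (0/780 - 41)**2 = (0*(1/780) - 41)**2 = (0 - 41)**2 = (-41)**2 = 1681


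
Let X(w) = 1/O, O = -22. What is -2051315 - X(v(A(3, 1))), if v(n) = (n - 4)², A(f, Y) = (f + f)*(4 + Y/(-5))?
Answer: -45128929/22 ≈ -2.0513e+6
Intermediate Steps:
A(f, Y) = 2*f*(4 - Y/5) (A(f, Y) = (2*f)*(4 + Y*(-⅕)) = (2*f)*(4 - Y/5) = 2*f*(4 - Y/5))
v(n) = (-4 + n)²
X(w) = -1/22 (X(w) = 1/(-22) = -1/22)
-2051315 - X(v(A(3, 1))) = -2051315 - 1*(-1/22) = -2051315 + 1/22 = -45128929/22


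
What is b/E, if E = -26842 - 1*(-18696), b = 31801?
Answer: -31801/8146 ≈ -3.9039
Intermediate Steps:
E = -8146 (E = -26842 + 18696 = -8146)
b/E = 31801/(-8146) = 31801*(-1/8146) = -31801/8146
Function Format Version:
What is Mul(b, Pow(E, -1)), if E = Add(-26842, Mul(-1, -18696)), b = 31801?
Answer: Rational(-31801, 8146) ≈ -3.9039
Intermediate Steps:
E = -8146 (E = Add(-26842, 18696) = -8146)
Mul(b, Pow(E, -1)) = Mul(31801, Pow(-8146, -1)) = Mul(31801, Rational(-1, 8146)) = Rational(-31801, 8146)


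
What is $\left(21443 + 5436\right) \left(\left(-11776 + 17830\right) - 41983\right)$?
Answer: $-965735591$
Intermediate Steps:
$\left(21443 + 5436\right) \left(\left(-11776 + 17830\right) - 41983\right) = 26879 \left(6054 - 41983\right) = 26879 \left(-35929\right) = -965735591$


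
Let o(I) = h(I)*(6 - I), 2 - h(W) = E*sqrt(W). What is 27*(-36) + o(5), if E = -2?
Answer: -970 + 2*sqrt(5) ≈ -965.53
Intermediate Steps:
h(W) = 2 + 2*sqrt(W) (h(W) = 2 - (-2)*sqrt(W) = 2 + 2*sqrt(W))
o(I) = (2 + 2*sqrt(I))*(6 - I)
27*(-36) + o(5) = 27*(-36) - 2*(1 + sqrt(5))*(-6 + 5) = -972 - 2*(1 + sqrt(5))*(-1) = -972 + (2 + 2*sqrt(5)) = -970 + 2*sqrt(5)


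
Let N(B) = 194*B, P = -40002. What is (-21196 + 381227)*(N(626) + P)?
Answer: 29321644702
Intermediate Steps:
(-21196 + 381227)*(N(626) + P) = (-21196 + 381227)*(194*626 - 40002) = 360031*(121444 - 40002) = 360031*81442 = 29321644702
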